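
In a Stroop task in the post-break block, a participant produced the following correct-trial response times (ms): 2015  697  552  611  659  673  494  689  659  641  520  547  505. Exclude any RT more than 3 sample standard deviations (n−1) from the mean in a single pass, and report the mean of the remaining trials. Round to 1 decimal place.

n = 13, ΣRT = 9262, M = 712.462
Σ(x−M)² = 1901003.23; s = √(1901003.23/12) = 398.016
Cutoffs: 712.462 ± 3·398.016 → [-481.6, 1906.5]
Outside: 2015 → excluded.
Retained (n=12): Σ = 7247, mean = 7247/12 = 603.917

603.9 ms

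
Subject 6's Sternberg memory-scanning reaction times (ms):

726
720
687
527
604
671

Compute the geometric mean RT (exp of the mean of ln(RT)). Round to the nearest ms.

652 ms

ln(RT): 6.5876, 6.5793, 6.5323, 6.2672, 6.4036, 6.5088
Mean ln(RT) = 38.8787/6 = 6.47978
Geometric mean = exp(6.47978) = 651.83 ms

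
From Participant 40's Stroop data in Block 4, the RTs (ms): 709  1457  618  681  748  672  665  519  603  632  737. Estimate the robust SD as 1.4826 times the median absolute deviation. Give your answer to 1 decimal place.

80.1 ms

Sorted: 519, 603, 618, 632, 665, 672, 681, 709, 737, 748, 1457 → median = 672
|x − 672| sorted: 0, 7, 9, 37, 40, 54, 65, 69, 76, 153, 785 → MAD = 54
Robust SD ≈ 1.4826 × 54 = 80.060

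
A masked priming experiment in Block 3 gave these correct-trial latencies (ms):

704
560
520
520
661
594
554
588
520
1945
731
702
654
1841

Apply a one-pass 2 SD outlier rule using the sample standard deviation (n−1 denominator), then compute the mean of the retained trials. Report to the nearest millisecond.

609 ms

n = 14, ΣRT = 11094, M = 792.429
Σ(x−M)² = 2898817.43; s = √(2898817.43/13) = 472.214
Cutoffs: 792.429 ± 2·472.214 → [-152.0, 1736.9]
Outside: 1841, 1945 → excluded.
Retained (n=12): Σ = 7308, mean = 7308/12 = 609.000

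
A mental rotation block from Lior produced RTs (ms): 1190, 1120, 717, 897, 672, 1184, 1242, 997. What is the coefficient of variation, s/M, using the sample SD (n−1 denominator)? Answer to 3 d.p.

0.220

n = 8, Σ = 8019, M = 1002.3750
Σ(x−M)² = 341165.875; s = √(341165.875/7) = 220.7668
CV = 220.7668 / 1002.3750 = 0.22024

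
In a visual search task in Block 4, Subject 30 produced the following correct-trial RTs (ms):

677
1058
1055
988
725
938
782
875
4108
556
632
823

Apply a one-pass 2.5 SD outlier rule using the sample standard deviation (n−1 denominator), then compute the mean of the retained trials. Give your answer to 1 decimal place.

828.1 ms

n = 12, ΣRT = 13217, M = 1101.417
Σ(x−M)² = 10153608.92; s = √(10153608.92/11) = 960.758
Cutoffs: 1101.417 ± 2.5·960.758 → [-1300.5, 3503.3]
Outside: 4108 → excluded.
Retained (n=11): Σ = 9109, mean = 9109/11 = 828.091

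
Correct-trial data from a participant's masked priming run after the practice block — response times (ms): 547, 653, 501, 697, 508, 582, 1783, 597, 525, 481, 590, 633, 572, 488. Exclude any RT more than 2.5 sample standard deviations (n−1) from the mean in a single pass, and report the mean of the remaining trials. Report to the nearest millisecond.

n = 14, ΣRT = 9157, M = 654.071
Σ(x−M)² = 1426484.93; s = √(1426484.93/13) = 331.255
Cutoffs: 654.071 ± 2.5·331.255 → [-174.1, 1482.2]
Outside: 1783 → excluded.
Retained (n=13): Σ = 7374, mean = 7374/13 = 567.231

567 ms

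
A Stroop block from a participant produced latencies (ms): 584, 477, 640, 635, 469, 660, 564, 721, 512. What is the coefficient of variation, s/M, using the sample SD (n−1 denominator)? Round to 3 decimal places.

n = 9, Σ = 5262, M = 584.6667
Σ(x−M)² = 60536.000; s = √(60536.000/8) = 86.9885
CV = 86.9885 / 584.6667 = 0.14878

0.149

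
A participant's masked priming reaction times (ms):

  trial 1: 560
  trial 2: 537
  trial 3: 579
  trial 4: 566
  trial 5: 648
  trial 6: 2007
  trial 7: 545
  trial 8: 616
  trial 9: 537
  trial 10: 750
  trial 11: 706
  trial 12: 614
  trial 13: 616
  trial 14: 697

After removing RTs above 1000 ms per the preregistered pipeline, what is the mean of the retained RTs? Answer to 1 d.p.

613.2 ms

Excluded: 2007
Retained (n=13): Σ = 7971
Mean = 7971/13 = 613.1538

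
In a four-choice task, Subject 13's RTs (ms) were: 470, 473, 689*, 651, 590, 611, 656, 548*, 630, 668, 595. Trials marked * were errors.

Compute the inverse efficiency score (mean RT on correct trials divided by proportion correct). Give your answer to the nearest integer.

Correct trials (n=9): 470, 473, 651, 590, 611, 656, 630, 668, 595
Mean correct RT = 5344/9 = 593.7778 ms
Proportion correct = 9/11
IES = 593.7778 / (9/11) = 725.728 ms

726 ms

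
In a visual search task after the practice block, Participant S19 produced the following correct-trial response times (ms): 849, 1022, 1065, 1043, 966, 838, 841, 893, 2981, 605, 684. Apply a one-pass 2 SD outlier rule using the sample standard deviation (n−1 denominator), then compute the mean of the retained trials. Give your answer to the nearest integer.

n = 11, ΣRT = 11787, M = 1071.545
Σ(x−M)² = 4217424.73; s = √(4217424.73/10) = 649.417
Cutoffs: 1071.545 ± 2·649.417 → [-227.3, 2370.4]
Outside: 2981 → excluded.
Retained (n=10): Σ = 8806, mean = 8806/10 = 880.600

881 ms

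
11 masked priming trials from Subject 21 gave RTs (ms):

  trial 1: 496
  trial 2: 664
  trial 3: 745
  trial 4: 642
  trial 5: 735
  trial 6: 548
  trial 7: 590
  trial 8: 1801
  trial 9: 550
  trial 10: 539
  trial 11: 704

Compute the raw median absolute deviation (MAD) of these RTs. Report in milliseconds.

Sorted: 496, 539, 548, 550, 590, 642, 664, 704, 735, 745, 1801 → median = 642
|x − 642|: 146, 22, 103, 0, 93, 94, 52, 1159, 92, 103, 62
Sorted deviations: 0, 22, 52, 62, 92, 93, 94, 103, 103, 146, 1159 → MAD = 93

93 ms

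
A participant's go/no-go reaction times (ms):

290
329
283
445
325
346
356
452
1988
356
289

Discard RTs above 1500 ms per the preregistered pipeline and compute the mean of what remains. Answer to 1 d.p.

Excluded: 1988
Retained (n=10): Σ = 3471
Mean = 3471/10 = 347.1000

347.1 ms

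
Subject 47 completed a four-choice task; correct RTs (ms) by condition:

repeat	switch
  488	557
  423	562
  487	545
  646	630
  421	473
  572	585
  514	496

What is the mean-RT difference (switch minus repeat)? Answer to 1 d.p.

42.4 ms

M(repeat) = 3551/7 = 507.286
M(switch) = 3848/7 = 549.714
Difference = 549.714 − 507.286 = 42.429 ms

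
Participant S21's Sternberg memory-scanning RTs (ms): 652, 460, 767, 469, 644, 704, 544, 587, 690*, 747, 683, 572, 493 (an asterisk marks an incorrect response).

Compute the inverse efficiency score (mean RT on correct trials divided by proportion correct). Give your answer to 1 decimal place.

Correct trials (n=12): 652, 460, 767, 469, 644, 704, 544, 587, 747, 683, 572, 493
Mean correct RT = 7322/12 = 610.1667 ms
Proportion correct = 12/13
IES = 610.1667 / (12/13) = 661.014 ms

661.0 ms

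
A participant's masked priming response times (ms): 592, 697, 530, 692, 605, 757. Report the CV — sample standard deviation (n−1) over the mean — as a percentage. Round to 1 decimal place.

n = 6, Σ = 3873, M = 645.5000
Σ(x−M)² = 35089.500; s = √(35089.500/5) = 83.7729
CV = 83.7729 / 645.5000 = 0.12978 = 12.978%

13.0%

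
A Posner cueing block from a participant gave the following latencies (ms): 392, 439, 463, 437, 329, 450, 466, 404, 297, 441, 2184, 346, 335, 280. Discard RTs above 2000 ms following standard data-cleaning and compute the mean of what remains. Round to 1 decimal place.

390.7 ms

Excluded: 2184
Retained (n=13): Σ = 5079
Mean = 5079/13 = 390.6923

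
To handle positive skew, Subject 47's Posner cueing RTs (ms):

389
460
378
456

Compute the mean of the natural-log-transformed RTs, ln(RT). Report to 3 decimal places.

6.038

ln(RT): 5.9636, 6.1312, 5.9349, 6.1225
Σ ln(RT) = 24.1522
Mean = 24.1522/4 = 6.03805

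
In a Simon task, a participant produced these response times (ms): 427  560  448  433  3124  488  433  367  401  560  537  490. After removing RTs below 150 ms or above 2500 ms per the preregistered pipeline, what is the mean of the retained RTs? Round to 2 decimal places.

467.64 ms

Excluded: 3124
Retained (n=11): Σ = 5144
Mean = 5144/11 = 467.6364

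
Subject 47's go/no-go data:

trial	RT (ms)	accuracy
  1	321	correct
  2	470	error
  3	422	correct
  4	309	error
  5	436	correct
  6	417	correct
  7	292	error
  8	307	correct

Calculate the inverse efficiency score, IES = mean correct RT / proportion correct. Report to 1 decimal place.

609.0 ms

Correct trials (n=5): 321, 422, 436, 417, 307
Mean correct RT = 1903/5 = 380.6000 ms
Proportion correct = 5/8
IES = 380.6000 / (5/8) = 608.960 ms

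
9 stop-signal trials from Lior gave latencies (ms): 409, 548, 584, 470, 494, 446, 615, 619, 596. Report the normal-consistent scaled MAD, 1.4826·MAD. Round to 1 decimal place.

Sorted: 409, 446, 470, 494, 548, 584, 596, 615, 619 → median = 548
|x − 548| sorted: 0, 36, 48, 54, 67, 71, 78, 102, 139 → MAD = 67
Robust SD ≈ 1.4826 × 67 = 99.334

99.3 ms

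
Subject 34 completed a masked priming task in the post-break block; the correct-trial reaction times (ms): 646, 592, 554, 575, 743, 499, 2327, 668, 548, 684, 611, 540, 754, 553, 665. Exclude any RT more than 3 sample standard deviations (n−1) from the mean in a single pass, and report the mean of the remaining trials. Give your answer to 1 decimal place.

616.6 ms

n = 15, ΣRT = 10959, M = 730.600
Σ(x−M)² = 2810509.60; s = √(2810509.60/14) = 448.052
Cutoffs: 730.600 ± 3·448.052 → [-613.6, 2074.8]
Outside: 2327 → excluded.
Retained (n=14): Σ = 8632, mean = 8632/14 = 616.571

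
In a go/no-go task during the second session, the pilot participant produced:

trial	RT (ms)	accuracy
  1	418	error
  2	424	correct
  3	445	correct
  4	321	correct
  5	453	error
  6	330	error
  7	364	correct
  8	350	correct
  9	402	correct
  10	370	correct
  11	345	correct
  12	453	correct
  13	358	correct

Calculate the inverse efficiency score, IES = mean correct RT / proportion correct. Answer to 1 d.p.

Correct trials (n=10): 424, 445, 321, 364, 350, 402, 370, 345, 453, 358
Mean correct RT = 3832/10 = 383.2000 ms
Proportion correct = 10/13
IES = 383.2000 / (10/13) = 498.160 ms

498.2 ms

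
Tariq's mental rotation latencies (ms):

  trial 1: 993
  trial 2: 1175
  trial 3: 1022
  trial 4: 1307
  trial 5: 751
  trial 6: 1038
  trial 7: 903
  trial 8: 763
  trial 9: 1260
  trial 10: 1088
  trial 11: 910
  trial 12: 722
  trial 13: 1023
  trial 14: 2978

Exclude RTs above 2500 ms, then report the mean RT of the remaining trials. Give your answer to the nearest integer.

997 ms

Excluded: 2978
Retained (n=13): Σ = 12955
Mean = 12955/13 = 996.5385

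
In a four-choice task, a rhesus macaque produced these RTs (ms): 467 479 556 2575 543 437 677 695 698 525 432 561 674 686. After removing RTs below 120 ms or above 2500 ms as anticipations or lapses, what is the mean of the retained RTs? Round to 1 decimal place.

Excluded: 2575
Retained (n=13): Σ = 7430
Mean = 7430/13 = 571.5385

571.5 ms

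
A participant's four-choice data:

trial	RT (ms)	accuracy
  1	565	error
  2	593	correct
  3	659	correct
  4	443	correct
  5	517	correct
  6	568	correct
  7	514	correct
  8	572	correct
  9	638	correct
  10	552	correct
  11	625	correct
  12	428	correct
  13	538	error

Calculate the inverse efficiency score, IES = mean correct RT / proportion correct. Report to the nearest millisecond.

Correct trials (n=11): 593, 659, 443, 517, 568, 514, 572, 638, 552, 625, 428
Mean correct RT = 6109/11 = 555.3636 ms
Proportion correct = 11/13
IES = 555.3636 / (11/13) = 656.339 ms

656 ms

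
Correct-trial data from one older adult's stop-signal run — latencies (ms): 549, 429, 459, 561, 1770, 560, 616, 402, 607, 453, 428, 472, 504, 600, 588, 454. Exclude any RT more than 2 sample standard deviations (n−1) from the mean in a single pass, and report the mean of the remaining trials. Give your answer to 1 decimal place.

n = 16, ΣRT = 9452, M = 590.750
Σ(x−M)² = 1560137.00; s = √(1560137.00/15) = 322.504
Cutoffs: 590.750 ± 2·322.504 → [-54.3, 1235.8]
Outside: 1770 → excluded.
Retained (n=15): Σ = 7682, mean = 7682/15 = 512.133

512.1 ms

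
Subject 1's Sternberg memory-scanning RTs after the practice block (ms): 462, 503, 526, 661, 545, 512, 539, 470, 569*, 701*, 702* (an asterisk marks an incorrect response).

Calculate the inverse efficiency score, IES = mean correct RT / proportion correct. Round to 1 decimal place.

725.0 ms

Correct trials (n=8): 462, 503, 526, 661, 545, 512, 539, 470
Mean correct RT = 4218/8 = 527.2500 ms
Proportion correct = 8/11
IES = 527.2500 / (8/11) = 724.969 ms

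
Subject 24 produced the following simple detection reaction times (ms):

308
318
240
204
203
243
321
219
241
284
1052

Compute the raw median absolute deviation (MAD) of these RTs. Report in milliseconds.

40 ms

Sorted: 203, 204, 219, 240, 241, 243, 284, 308, 318, 321, 1052 → median = 243
|x − 243|: 65, 75, 3, 39, 40, 0, 78, 24, 2, 41, 809
Sorted deviations: 0, 2, 3, 24, 39, 40, 41, 65, 75, 78, 809 → MAD = 40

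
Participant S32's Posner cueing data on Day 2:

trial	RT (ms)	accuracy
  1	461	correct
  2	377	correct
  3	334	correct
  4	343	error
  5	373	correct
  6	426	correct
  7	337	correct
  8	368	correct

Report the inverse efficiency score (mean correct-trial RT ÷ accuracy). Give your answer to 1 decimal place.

436.9 ms

Correct trials (n=7): 461, 377, 334, 373, 426, 337, 368
Mean correct RT = 2676/7 = 382.2857 ms
Proportion correct = 7/8
IES = 382.2857 / (7/8) = 436.898 ms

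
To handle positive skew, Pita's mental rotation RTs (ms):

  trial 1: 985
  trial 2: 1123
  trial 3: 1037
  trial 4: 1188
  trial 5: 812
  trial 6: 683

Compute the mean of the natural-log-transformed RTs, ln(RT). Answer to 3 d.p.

ln(RT): 6.8926, 7.0238, 6.9441, 7.0800, 6.6995, 6.5265
Σ ln(RT) = 41.1665
Mean = 41.1665/6 = 6.86108

6.861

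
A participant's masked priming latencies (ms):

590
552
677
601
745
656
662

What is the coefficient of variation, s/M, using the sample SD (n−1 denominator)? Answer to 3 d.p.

0.101

n = 7, Σ = 4483, M = 640.4286
Σ(x−M)² = 24897.714; s = √(24897.714/6) = 64.4175
CV = 64.4175 / 640.4286 = 0.10059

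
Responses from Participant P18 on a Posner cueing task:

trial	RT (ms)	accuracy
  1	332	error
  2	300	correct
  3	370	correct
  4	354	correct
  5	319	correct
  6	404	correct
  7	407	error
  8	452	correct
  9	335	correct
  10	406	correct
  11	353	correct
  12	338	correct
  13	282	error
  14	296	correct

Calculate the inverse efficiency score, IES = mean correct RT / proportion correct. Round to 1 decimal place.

Correct trials (n=11): 300, 370, 354, 319, 404, 452, 335, 406, 353, 338, 296
Mean correct RT = 3927/11 = 357.0000 ms
Proportion correct = 11/14
IES = 357.0000 / (11/14) = 454.364 ms

454.4 ms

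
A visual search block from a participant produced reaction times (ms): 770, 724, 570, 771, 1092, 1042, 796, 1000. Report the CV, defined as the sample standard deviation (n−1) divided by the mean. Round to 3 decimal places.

0.213

n = 8, Σ = 6765, M = 845.6250
Σ(x−M)² = 227607.875; s = √(227607.875/7) = 180.3203
CV = 180.3203 / 845.6250 = 0.21324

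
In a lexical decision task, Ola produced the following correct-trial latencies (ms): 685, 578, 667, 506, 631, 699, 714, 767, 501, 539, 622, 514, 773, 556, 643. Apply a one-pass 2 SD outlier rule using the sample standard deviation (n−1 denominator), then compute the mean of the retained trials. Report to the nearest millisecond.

626 ms

n = 15, ΣRT = 9395, M = 626.333
Σ(x−M)² = 117395.33; s = √(117395.33/14) = 91.572
Cutoffs: 626.333 ± 2·91.572 → [443.2, 809.5]
No RTs fall outside the cutoffs; all 15 retained. Mean = 9395/15 = 626.333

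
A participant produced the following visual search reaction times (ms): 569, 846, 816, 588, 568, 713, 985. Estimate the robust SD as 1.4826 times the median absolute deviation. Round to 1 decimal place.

197.2 ms

Sorted: 568, 569, 588, 713, 816, 846, 985 → median = 713
|x − 713| sorted: 0, 103, 125, 133, 144, 145, 272 → MAD = 133
Robust SD ≈ 1.4826 × 133 = 197.186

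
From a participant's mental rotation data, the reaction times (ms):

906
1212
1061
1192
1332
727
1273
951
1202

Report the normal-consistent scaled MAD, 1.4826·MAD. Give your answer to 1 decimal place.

194.2 ms

Sorted: 727, 906, 951, 1061, 1192, 1202, 1212, 1273, 1332 → median = 1192
|x − 1192| sorted: 0, 10, 20, 81, 131, 140, 241, 286, 465 → MAD = 131
Robust SD ≈ 1.4826 × 131 = 194.221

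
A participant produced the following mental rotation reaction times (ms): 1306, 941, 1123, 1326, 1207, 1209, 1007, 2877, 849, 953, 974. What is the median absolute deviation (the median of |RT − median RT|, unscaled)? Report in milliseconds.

170 ms

Sorted: 849, 941, 953, 974, 1007, 1123, 1207, 1209, 1306, 1326, 2877 → median = 1123
|x − 1123|: 183, 182, 0, 203, 84, 86, 116, 1754, 274, 170, 149
Sorted deviations: 0, 84, 86, 116, 149, 170, 182, 183, 203, 274, 1754 → MAD = 170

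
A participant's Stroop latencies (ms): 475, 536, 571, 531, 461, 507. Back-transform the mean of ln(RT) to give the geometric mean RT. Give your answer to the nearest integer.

ln(RT): 6.1633, 6.2841, 6.3474, 6.2748, 6.1334, 6.2285
Mean ln(RT) = 37.4315/6 = 6.23858
Geometric mean = exp(6.23858) = 512.13 ms

512 ms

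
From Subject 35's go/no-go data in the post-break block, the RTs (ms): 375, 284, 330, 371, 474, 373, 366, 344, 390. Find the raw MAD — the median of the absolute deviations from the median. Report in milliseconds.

19 ms

Sorted: 284, 330, 344, 366, 371, 373, 375, 390, 474 → median = 371
|x − 371|: 4, 87, 41, 0, 103, 2, 5, 27, 19
Sorted deviations: 0, 2, 4, 5, 19, 27, 41, 87, 103 → MAD = 19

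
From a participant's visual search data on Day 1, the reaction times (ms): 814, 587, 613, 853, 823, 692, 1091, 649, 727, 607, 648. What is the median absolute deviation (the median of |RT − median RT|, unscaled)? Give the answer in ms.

Sorted: 587, 607, 613, 648, 649, 692, 727, 814, 823, 853, 1091 → median = 692
|x − 692|: 122, 105, 79, 161, 131, 0, 399, 43, 35, 85, 44
Sorted deviations: 0, 35, 43, 44, 79, 85, 105, 122, 131, 161, 399 → MAD = 85

85 ms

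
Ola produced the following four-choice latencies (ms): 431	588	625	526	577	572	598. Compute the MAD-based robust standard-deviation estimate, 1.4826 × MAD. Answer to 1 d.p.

Sorted: 431, 526, 572, 577, 588, 598, 625 → median = 577
|x − 577| sorted: 0, 5, 11, 21, 48, 51, 146 → MAD = 21
Robust SD ≈ 1.4826 × 21 = 31.135

31.1 ms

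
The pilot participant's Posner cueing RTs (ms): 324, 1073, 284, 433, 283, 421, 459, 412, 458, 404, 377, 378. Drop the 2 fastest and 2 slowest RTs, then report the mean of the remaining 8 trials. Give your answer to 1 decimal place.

400.9 ms

Sorted: 283, 284, 324, 377, 378, 404, 412, 421, 433, 458, 459, 1073
Drop lowest 2 (283, 284) and highest 2 (459, 1073)
Remaining (n=8): Σ = 3207, mean = 3207/8 = 400.875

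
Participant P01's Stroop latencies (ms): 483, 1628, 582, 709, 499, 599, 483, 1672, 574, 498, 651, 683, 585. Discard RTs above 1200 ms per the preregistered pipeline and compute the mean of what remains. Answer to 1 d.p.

Excluded: 1628, 1672
Retained (n=11): Σ = 6346
Mean = 6346/11 = 576.9091

576.9 ms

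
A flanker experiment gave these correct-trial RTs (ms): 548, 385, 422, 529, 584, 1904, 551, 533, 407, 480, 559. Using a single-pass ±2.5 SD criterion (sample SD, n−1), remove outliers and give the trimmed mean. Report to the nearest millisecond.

500 ms

n = 11, ΣRT = 6902, M = 627.455
Σ(x−M)² = 1838254.73; s = √(1838254.73/10) = 428.749
Cutoffs: 627.455 ± 2.5·428.749 → [-444.4, 1699.3]
Outside: 1904 → excluded.
Retained (n=10): Σ = 4998, mean = 4998/10 = 499.800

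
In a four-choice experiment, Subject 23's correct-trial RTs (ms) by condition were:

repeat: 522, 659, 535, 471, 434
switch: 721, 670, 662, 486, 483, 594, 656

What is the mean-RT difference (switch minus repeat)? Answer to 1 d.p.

M(repeat) = 2621/5 = 524.200
M(switch) = 4272/7 = 610.286
Difference = 610.286 − 524.200 = 86.086 ms

86.1 ms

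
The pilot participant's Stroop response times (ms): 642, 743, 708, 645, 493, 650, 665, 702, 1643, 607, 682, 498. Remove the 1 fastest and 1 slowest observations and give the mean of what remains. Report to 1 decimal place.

654.2 ms

Sorted: 493, 498, 607, 642, 645, 650, 665, 682, 702, 708, 743, 1643
Drop lowest 1 (493) and highest 1 (1643)
Remaining (n=10): Σ = 6542, mean = 6542/10 = 654.200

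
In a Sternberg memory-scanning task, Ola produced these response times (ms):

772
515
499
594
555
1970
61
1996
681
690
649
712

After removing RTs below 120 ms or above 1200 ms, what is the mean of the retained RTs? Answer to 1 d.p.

Excluded: 61, 1970, 1996
Retained (n=9): Σ = 5667
Mean = 5667/9 = 629.6667

629.7 ms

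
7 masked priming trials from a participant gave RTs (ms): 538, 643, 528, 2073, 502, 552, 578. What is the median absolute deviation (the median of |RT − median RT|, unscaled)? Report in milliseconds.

Sorted: 502, 528, 538, 552, 578, 643, 2073 → median = 552
|x − 552|: 14, 91, 24, 1521, 50, 0, 26
Sorted deviations: 0, 14, 24, 26, 50, 91, 1521 → MAD = 26

26 ms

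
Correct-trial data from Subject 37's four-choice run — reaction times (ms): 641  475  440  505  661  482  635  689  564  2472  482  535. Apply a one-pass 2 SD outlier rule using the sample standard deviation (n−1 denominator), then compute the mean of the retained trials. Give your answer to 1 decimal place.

555.4 ms

n = 12, ΣRT = 8581, M = 715.083
Σ(x−M)² = 3443620.92; s = √(3443620.92/11) = 559.514
Cutoffs: 715.083 ± 2·559.514 → [-403.9, 1834.1]
Outside: 2472 → excluded.
Retained (n=11): Σ = 6109, mean = 6109/11 = 555.364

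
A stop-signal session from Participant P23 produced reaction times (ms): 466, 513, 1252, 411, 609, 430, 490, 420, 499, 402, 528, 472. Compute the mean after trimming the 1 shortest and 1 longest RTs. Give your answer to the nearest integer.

484 ms

Sorted: 402, 411, 420, 430, 466, 472, 490, 499, 513, 528, 609, 1252
Drop lowest 1 (402) and highest 1 (1252)
Remaining (n=10): Σ = 4838, mean = 4838/10 = 483.800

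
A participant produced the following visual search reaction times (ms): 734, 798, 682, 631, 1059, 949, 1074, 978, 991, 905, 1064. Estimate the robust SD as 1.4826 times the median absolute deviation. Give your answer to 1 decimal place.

170.5 ms

Sorted: 631, 682, 734, 798, 905, 949, 978, 991, 1059, 1064, 1074 → median = 949
|x − 949| sorted: 0, 29, 42, 44, 110, 115, 125, 151, 215, 267, 318 → MAD = 115
Robust SD ≈ 1.4826 × 115 = 170.499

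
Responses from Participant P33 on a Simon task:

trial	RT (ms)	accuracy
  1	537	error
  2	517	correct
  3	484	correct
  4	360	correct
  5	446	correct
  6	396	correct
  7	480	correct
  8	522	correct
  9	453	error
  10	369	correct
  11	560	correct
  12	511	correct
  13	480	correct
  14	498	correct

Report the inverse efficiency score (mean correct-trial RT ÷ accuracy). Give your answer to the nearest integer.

547 ms

Correct trials (n=12): 517, 484, 360, 446, 396, 480, 522, 369, 560, 511, 480, 498
Mean correct RT = 5623/12 = 468.5833 ms
Proportion correct = 12/14
IES = 468.5833 / (12/14) = 546.681 ms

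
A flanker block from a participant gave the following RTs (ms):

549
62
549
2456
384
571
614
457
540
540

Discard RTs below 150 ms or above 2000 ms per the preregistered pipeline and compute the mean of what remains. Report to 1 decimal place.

525.5 ms

Excluded: 62, 2456
Retained (n=8): Σ = 4204
Mean = 4204/8 = 525.5000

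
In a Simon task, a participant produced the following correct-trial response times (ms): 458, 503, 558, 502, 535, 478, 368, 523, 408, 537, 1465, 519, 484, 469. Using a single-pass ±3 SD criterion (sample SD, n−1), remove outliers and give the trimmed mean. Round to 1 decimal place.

487.8 ms

n = 14, ΣRT = 7807, M = 557.643
Σ(x−M)² = 920921.21; s = √(920921.21/13) = 266.158
Cutoffs: 557.643 ± 3·266.158 → [-240.8, 1356.1]
Outside: 1465 → excluded.
Retained (n=13): Σ = 6342, mean = 6342/13 = 487.846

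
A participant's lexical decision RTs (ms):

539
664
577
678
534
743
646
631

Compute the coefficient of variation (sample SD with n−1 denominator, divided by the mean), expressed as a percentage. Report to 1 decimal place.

11.6%

n = 8, Σ = 5012, M = 626.5000
Σ(x−M)² = 36694.000; s = √(36694.000/7) = 72.4017
CV = 72.4017 / 626.5000 = 0.11557 = 11.557%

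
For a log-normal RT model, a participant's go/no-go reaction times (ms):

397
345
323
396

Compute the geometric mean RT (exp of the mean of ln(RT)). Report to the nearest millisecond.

364 ms

ln(RT): 5.9839, 5.8435, 5.7777, 5.9814
Mean ln(RT) = 23.5865/4 = 5.89664
Geometric mean = exp(5.89664) = 363.81 ms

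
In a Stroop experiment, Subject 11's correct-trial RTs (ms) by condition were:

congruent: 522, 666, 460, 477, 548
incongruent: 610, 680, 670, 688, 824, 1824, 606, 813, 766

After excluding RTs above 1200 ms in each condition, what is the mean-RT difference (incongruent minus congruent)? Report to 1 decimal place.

incongruent: exclude 1824
M(congruent) = 2673/5 = 534.600
M(incongruent) = 5657/8 = 707.125
Difference = 707.125 − 534.600 = 172.525 ms

172.5 ms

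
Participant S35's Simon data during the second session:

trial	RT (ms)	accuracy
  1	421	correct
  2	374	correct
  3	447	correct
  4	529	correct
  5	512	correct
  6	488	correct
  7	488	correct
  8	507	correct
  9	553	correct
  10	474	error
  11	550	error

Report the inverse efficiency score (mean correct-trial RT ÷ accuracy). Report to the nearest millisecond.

Correct trials (n=9): 421, 374, 447, 529, 512, 488, 488, 507, 553
Mean correct RT = 4319/9 = 479.8889 ms
Proportion correct = 9/11
IES = 479.8889 / (9/11) = 586.531 ms

587 ms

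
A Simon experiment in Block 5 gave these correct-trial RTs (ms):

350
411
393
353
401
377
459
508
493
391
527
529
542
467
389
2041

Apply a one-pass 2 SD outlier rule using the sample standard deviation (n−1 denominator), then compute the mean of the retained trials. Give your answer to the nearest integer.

439 ms

n = 16, ΣRT = 8631, M = 539.438
Σ(x−M)² = 2468623.94; s = √(2468623.94/15) = 405.678
Cutoffs: 539.438 ± 2·405.678 → [-271.9, 1350.8]
Outside: 2041 → excluded.
Retained (n=15): Σ = 6590, mean = 6590/15 = 439.333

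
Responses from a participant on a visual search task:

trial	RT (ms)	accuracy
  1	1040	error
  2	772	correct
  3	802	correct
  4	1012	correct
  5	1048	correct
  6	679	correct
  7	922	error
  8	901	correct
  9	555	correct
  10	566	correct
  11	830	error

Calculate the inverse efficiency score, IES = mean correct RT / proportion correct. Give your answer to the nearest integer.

1089 ms

Correct trials (n=8): 772, 802, 1012, 1048, 679, 901, 555, 566
Mean correct RT = 6335/8 = 791.8750 ms
Proportion correct = 8/11
IES = 791.8750 / (8/11) = 1088.828 ms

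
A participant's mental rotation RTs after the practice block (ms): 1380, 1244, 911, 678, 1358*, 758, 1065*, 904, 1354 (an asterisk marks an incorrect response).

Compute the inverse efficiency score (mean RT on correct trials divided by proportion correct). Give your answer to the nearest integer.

Correct trials (n=7): 1380, 1244, 911, 678, 758, 904, 1354
Mean correct RT = 7229/7 = 1032.7143 ms
Proportion correct = 7/9
IES = 1032.7143 / (7/9) = 1327.776 ms

1328 ms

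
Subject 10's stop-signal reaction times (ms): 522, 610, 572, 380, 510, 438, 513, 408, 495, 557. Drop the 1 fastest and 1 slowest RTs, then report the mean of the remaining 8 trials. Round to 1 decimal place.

Sorted: 380, 408, 438, 495, 510, 513, 522, 557, 572, 610
Drop lowest 1 (380) and highest 1 (610)
Remaining (n=8): Σ = 4015, mean = 4015/8 = 501.875

501.9 ms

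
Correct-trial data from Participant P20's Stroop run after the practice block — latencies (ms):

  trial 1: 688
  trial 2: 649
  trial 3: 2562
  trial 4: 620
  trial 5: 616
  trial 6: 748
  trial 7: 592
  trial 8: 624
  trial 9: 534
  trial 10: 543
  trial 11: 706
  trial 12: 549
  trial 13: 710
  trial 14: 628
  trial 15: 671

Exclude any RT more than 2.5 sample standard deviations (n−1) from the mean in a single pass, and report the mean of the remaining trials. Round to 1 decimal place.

n = 15, ΣRT = 11440, M = 762.667
Σ(x−M)² = 3525249.33; s = √(3525249.33/14) = 501.800
Cutoffs: 762.667 ± 2.5·501.800 → [-491.8, 2017.2]
Outside: 2562 → excluded.
Retained (n=14): Σ = 8878, mean = 8878/14 = 634.143

634.1 ms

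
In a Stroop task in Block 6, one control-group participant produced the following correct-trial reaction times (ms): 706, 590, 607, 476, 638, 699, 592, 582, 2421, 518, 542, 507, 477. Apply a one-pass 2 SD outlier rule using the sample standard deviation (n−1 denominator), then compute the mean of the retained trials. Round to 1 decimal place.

n = 13, ΣRT = 9355, M = 719.615
Σ(x−M)² = 3202299.08; s = √(3202299.08/12) = 516.583
Cutoffs: 719.615 ± 2·516.583 → [-313.6, 1752.8]
Outside: 2421 → excluded.
Retained (n=12): Σ = 6934, mean = 6934/12 = 577.833

577.8 ms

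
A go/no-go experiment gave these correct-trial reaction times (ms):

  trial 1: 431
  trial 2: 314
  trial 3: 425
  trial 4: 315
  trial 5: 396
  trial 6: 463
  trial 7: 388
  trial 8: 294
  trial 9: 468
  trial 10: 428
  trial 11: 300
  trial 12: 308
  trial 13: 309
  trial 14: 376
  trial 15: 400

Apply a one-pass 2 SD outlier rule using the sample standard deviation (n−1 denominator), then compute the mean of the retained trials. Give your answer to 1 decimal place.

374.3 ms

n = 15, ΣRT = 5615, M = 374.333
Σ(x−M)² = 54419.33; s = √(54419.33/14) = 62.347
Cutoffs: 374.333 ± 2·62.347 → [249.6, 499.0]
No RTs fall outside the cutoffs; all 15 retained. Mean = 5615/15 = 374.333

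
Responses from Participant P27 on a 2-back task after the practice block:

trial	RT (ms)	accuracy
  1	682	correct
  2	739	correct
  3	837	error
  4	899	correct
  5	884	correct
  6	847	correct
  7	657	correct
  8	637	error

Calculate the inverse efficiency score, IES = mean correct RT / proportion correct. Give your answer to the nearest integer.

1046 ms

Correct trials (n=6): 682, 739, 899, 884, 847, 657
Mean correct RT = 4708/6 = 784.6667 ms
Proportion correct = 6/8
IES = 784.6667 / (6/8) = 1046.222 ms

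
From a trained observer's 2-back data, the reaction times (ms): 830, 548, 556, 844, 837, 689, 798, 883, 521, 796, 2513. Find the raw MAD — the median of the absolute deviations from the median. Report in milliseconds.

Sorted: 521, 548, 556, 689, 796, 798, 830, 837, 844, 883, 2513 → median = 798
|x − 798|: 32, 250, 242, 46, 39, 109, 0, 85, 277, 2, 1715
Sorted deviations: 0, 2, 32, 39, 46, 85, 109, 242, 250, 277, 1715 → MAD = 85

85 ms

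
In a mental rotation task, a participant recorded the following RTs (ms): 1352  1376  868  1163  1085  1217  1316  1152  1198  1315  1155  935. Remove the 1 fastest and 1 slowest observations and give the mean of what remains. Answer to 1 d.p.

1188.8 ms

Sorted: 868, 935, 1085, 1152, 1155, 1163, 1198, 1217, 1315, 1316, 1352, 1376
Drop lowest 1 (868) and highest 1 (1376)
Remaining (n=10): Σ = 11888, mean = 11888/10 = 1188.800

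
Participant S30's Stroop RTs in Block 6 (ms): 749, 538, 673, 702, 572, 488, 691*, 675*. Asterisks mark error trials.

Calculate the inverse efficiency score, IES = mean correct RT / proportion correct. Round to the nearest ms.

Correct trials (n=6): 749, 538, 673, 702, 572, 488
Mean correct RT = 3722/6 = 620.3333 ms
Proportion correct = 6/8
IES = 620.3333 / (6/8) = 827.111 ms

827 ms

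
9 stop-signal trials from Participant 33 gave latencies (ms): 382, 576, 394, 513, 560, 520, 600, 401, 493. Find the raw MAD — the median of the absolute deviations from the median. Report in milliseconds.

Sorted: 382, 394, 401, 493, 513, 520, 560, 576, 600 → median = 513
|x − 513|: 131, 63, 119, 0, 47, 7, 87, 112, 20
Sorted deviations: 0, 7, 20, 47, 63, 87, 112, 119, 131 → MAD = 63

63 ms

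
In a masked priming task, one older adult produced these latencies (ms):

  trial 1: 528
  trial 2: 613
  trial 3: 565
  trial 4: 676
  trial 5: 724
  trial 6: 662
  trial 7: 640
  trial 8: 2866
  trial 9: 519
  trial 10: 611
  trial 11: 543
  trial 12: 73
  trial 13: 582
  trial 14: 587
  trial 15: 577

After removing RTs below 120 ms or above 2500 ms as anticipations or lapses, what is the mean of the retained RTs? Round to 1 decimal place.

602.1 ms

Excluded: 73, 2866
Retained (n=13): Σ = 7827
Mean = 7827/13 = 602.0769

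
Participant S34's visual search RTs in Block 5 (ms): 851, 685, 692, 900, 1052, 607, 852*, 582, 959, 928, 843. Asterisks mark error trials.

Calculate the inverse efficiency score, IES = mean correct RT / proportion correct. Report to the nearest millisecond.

Correct trials (n=10): 851, 685, 692, 900, 1052, 607, 582, 959, 928, 843
Mean correct RT = 8099/10 = 809.9000 ms
Proportion correct = 10/11
IES = 809.9000 / (10/11) = 890.890 ms

891 ms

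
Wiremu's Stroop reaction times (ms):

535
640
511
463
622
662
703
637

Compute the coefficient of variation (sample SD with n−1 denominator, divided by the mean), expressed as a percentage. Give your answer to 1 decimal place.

n = 8, Σ = 4773, M = 596.6250
Σ(x−M)² = 48729.875; s = √(48729.875/7) = 83.4351
CV = 83.4351 / 596.6250 = 0.13985 = 13.985%

14.0%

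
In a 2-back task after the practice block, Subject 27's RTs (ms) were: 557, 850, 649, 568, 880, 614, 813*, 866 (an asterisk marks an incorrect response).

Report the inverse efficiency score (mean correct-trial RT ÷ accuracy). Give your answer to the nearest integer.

Correct trials (n=7): 557, 850, 649, 568, 880, 614, 866
Mean correct RT = 4984/7 = 712.0000 ms
Proportion correct = 7/8
IES = 712.0000 / (7/8) = 813.714 ms

814 ms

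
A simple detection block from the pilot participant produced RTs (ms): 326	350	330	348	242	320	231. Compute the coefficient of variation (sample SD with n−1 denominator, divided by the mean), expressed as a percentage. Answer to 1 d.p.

16.1%

n = 7, Σ = 2147, M = 306.7143
Σ(x−M)² = 14589.429; s = √(14589.429/6) = 49.3110
CV = 49.3110 / 306.7143 = 0.16077 = 16.077%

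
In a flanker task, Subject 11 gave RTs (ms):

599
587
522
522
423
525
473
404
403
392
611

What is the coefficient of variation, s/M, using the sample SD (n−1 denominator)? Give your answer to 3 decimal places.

n = 11, Σ = 5461, M = 496.4545
Σ(x−M)² = 68092.727; s = √(68092.727/10) = 82.5183
CV = 82.5183 / 496.4545 = 0.16622

0.166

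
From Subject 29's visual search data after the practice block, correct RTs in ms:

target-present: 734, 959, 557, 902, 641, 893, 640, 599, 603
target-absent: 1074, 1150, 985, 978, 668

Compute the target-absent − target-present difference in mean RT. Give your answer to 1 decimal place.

245.7 ms

M(target-present) = 6528/9 = 725.333
M(target-absent) = 4855/5 = 971.000
Difference = 971.000 − 725.333 = 245.667 ms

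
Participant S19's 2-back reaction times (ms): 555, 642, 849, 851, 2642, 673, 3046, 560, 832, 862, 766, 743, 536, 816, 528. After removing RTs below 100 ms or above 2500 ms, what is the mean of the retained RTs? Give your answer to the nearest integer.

709 ms

Excluded: 2642, 3046
Retained (n=13): Σ = 9213
Mean = 9213/13 = 708.6923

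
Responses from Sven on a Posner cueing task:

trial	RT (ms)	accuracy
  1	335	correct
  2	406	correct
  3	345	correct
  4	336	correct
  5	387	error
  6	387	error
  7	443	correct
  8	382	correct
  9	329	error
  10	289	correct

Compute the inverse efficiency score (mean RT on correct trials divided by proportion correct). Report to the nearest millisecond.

Correct trials (n=7): 335, 406, 345, 336, 443, 382, 289
Mean correct RT = 2536/7 = 362.2857 ms
Proportion correct = 7/10
IES = 362.2857 / (7/10) = 517.551 ms

518 ms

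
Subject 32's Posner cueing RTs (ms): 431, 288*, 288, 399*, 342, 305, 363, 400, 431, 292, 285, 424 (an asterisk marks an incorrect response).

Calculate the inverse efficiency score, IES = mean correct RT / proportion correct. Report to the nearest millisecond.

Correct trials (n=10): 431, 288, 342, 305, 363, 400, 431, 292, 285, 424
Mean correct RT = 3561/10 = 356.1000 ms
Proportion correct = 10/12
IES = 356.1000 / (10/12) = 427.320 ms

427 ms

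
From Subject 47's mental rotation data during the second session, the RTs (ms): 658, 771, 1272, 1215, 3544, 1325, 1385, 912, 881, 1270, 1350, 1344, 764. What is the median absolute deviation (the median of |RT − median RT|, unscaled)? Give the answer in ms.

Sorted: 658, 764, 771, 881, 912, 1215, 1270, 1272, 1325, 1344, 1350, 1385, 3544 → median = 1270
|x − 1270|: 612, 499, 2, 55, 2274, 55, 115, 358, 389, 0, 80, 74, 506
Sorted deviations: 0, 2, 55, 55, 74, 80, 115, 358, 389, 499, 506, 612, 2274 → MAD = 115

115 ms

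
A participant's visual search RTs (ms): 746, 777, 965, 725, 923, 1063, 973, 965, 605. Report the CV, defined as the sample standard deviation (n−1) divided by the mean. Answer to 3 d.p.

n = 9, Σ = 7742, M = 860.2222
Σ(x−M)² = 183131.556; s = √(183131.556/8) = 151.2992
CV = 151.2992 / 860.2222 = 0.17588

0.176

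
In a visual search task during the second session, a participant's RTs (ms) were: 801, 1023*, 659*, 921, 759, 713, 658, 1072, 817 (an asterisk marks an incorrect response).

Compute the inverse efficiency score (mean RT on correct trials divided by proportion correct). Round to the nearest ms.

1054 ms

Correct trials (n=7): 801, 921, 759, 713, 658, 1072, 817
Mean correct RT = 5741/7 = 820.1429 ms
Proportion correct = 7/9
IES = 820.1429 / (7/9) = 1054.469 ms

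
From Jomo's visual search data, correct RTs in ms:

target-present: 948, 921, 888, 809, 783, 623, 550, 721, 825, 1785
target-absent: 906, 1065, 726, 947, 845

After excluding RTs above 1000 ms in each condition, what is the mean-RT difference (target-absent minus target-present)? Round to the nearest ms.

target-present: exclude 1785
target-absent: exclude 1065
M(target-present) = 7068/9 = 785.333
M(target-absent) = 3424/4 = 856.000
Difference = 856.000 − 785.333 = 70.667 ms

71 ms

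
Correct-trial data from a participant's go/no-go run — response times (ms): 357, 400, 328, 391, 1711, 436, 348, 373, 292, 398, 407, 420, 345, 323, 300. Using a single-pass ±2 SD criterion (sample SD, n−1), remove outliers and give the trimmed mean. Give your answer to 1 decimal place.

n = 15, ΣRT = 6829, M = 455.267
Σ(x−M)² = 1715818.93; s = √(1715818.93/14) = 350.084
Cutoffs: 455.267 ± 2·350.084 → [-244.9, 1155.4]
Outside: 1711 → excluded.
Retained (n=14): Σ = 5118, mean = 5118/14 = 365.571

365.6 ms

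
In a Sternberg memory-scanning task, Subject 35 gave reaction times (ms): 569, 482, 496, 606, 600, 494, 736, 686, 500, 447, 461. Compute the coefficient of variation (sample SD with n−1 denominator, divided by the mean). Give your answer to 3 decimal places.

0.172

n = 11, Σ = 6077, M = 552.4545
Σ(x−M)² = 90728.727; s = √(90728.727/10) = 95.2516
CV = 95.2516 / 552.4545 = 0.17242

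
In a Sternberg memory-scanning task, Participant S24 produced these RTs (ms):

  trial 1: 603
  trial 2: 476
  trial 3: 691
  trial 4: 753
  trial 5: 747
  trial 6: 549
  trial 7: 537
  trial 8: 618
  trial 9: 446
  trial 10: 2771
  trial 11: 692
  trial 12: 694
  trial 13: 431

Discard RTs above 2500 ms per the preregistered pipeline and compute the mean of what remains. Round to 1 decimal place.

603.1 ms

Excluded: 2771
Retained (n=12): Σ = 7237
Mean = 7237/12 = 603.0833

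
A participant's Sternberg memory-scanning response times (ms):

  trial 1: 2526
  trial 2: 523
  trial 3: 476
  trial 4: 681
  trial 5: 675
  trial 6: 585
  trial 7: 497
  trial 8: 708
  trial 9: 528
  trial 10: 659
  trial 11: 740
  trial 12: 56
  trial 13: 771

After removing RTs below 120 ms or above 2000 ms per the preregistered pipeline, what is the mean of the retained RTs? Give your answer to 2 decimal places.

622.09 ms

Excluded: 56, 2526
Retained (n=11): Σ = 6843
Mean = 6843/11 = 622.0909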